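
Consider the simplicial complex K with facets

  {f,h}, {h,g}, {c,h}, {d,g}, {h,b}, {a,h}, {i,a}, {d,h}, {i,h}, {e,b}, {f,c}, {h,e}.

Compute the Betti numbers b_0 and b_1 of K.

b_0 = 1, b_1 = 4.

Order the vertices as a < b < c < d < e < f < g < h < i. Listing each simplex with vertices in this order, K has dimension 1 with simplices:

  0-simplices (9): a, b, c, d, e, f, g, h, i
  1-simplices (12): ah, ai, be, bh, cf, ch, dg, dh, eh, fh, gh, hi

giving chain groups C_0 ≅ Z^9, C_1 ≅ Z^12.

∂_1: C_1 → C_0 sends each edge [p,q] (with p < q) to q − p. For instance
  ∂hi = i − h.
This gives a 9×12 integer matrix of rank 8; reducing to Smith normal form yields diagonal entries (1,1,1,1,1,1,1,1).

Now H_k = ker ∂_k / im ∂_{k+1}, so:

  H_0: rank C_0 − rank ∂_1 = 9 − 8 = 1, and the invariant factors of ∂_1 are all 1, so H_0 = Z.
  H_1: rank ker ∂_1 − rank ∂_2 = (12 − 8) − 0 = 4, and there is no ∂_2, so H_1 = Z^4.

Hence the Betti numbers are b_0 = 1, b_1 = 4.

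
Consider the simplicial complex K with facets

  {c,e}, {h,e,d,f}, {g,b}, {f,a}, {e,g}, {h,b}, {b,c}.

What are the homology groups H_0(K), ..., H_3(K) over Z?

Take the total order a < b < c < d < e < f < g < h on the vertex set. Then K (dimension 3) consists of the simplices:

  0-simplices (8): a, b, c, d, e, f, g, h
  1-simplices (12): af, bc, bg, bh, ce, de, df, dh, ef, eg, eh, fh
  2-simplices (4): def, deh, dfh, efh
  3-simplices (1): defh

so the chain groups are C_0 ≅ Z^8, C_1 ≅ Z^12, C_2 ≅ Z^4, C_3 ≅ Z^1.

Boundary ∂_1: C_1 → C_0 is given by ∂[p,q] = [q] − [p].
This gives a 8×12 integer matrix of rank 7; reducing to Smith normal form yields diagonal entries (1,1,1,1,1,1,1).

∂_2: C_2 → C_1 acts by ∂[p,q,r] = [q,r] − [p,r] + [p,q]. For instance
  ∂efh = fh − eh + ef,
  ∂deh = eh − dh + de.
As a 12×4 matrix over Z this has rank 3, with invariant factors (1,1,1).

Boundary ∂_3: C_3 → C_2 sends each 3-simplex σ to the alternating sum Σ_i (−1)^i (σ with its i-th vertex removed). For instance
  ∂defh = efh − dfh + deh − def.
As a 4×1 matrix over Z this has rank 1, with invariant factors (1).

Computing H_k = (kernel of ∂_k) / (image of ∂_{k+1}):

  H_0: rank C_0 − rank ∂_1 = 8 − 7 = 1, and the invariant factors of ∂_1 are all 1, so H_0 = Z.
  H_1: rank ker ∂_1 − rank ∂_2 = (12 − 7) − 3 = 2, and the invariant factors of ∂_2 are all 1, so H_1 = Z^2.
  H_2: rank ker ∂_2 − rank ∂_3 = (4 − 3) − 1 = 0, and the invariant factors of ∂_3 are all 1, so H_2 = 0.
  H_3: rank ker ∂_3 − rank ∂_4 = (1 − 1) − 0 = 0, and there is no ∂_4, so H_3 = 0.

As a check, the Euler characteristic is 8 − 12 + 4 − 1 = -1, which agrees with 1 − 2 + 0 − 0 = -1.

H_0 = Z,  H_1 = Z^2,  H_2 = 0,  H_3 = 0.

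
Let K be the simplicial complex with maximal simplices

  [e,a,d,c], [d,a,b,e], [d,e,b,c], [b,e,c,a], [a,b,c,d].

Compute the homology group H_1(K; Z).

Take the total order a < b < c < d < e on the vertex set. Then K (dimension 3) consists of the simplices:

  0-simplices (5): a, b, c, d, e
  1-simplices (10): ab, ac, ad, ae, bc, bd, be, cd, ce, de
  2-simplices (10): abc, abd, abe, acd, ace, ade, bcd, bce, bde, cde
  3-simplices (5): abcd, abce, abde, acde, bcde

Hence C_0 ≅ Z^5, C_1 ≅ Z^10, C_2 ≅ Z^10, C_3 ≅ Z^5.

∂_1: C_1 → C_0 maps an edge to its endpoints' difference, ∂[p,q] = q − p.
The 5×10 boundary matrix has rank 4 and Smith normal form diag(1,1,1,1).

∂_2: C_2 → C_1 maps a triangle to the signed sum of its edges. For instance
  ∂abe = be − ae + ab,
  ∂bde = de − be + bd.
The 10×10 boundary matrix has rank 6 and Smith normal form diag(1,1,1,1,1,1).

Boundary ∂_3: C_3 → C_2 sends each 3-simplex σ to the alternating sum Σ_i (−1)^i (σ with its i-th vertex removed). For instance
  ∂acde = cde − ade + ace − acd,
  ∂abce = bce − ace + abe − abc.
This gives a 10×5 integer matrix of rank 4; reducing to Smith normal form yields diagonal entries (1,1,1,1).

From H_k ≅ ker(∂_k) / im(∂_{k+1}) we obtain:

  H_1: rank ker ∂_1 − rank ∂_2 = (10 − 4) − 6 = 0, and the invariant factors of ∂_2 are all 1, so H_1 = 0.

(K is a triangulation of the 3-sphere S^3.)

H_1 = 0.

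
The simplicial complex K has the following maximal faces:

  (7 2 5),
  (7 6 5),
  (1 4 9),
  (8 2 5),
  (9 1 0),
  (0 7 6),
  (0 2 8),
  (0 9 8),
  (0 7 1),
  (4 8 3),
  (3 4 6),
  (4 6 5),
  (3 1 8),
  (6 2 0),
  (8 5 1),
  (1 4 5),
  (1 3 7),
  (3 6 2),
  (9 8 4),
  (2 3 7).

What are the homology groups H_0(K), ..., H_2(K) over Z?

H_0 = Z,  H_1 = Z ⊕ Z_2,  H_2 = 0.

We work with the vertex ordering 0 < 1 < 2 < 3 < 4 < 5 < 6 < 7 < 8 < 9. The simplices of K, each written with vertices in increasing order, are:

  0-simplices (10): [0], [1], [2], [3], [4], [5], [6], [7], [8], [9]
  1-simplices (30): (30 of them)
  2-simplices (20): (20 of them)

Hence C_0 ≅ Z^10, C_1 ≅ Z^30, C_2 ≅ Z^20.

Boundary ∂_1: C_1 → C_0 maps an edge to its endpoints' difference, ∂[p,q] = q − p.
As a 10×30 matrix over Z this has rank 9, with invariant factors (1,1,1,1,1,1,1,1,1).

∂_2: C_2 → C_1 sends each 2-simplex [p,q,r] to [q,r] − [p,r] + [p,q]. For instance
  ∂[0,2,8] = [2,8] − [0,8] + [0,2],
  ∂[2,5,8] = [5,8] − [2,8] + [2,5].
This gives a 30×20 integer matrix of rank 20; reducing to Smith normal form yields diagonal entries (1,1,1,1,1,1,1,1,1,1,1,1,1,1,1,1,1,1,1,2).

Computing H_k = (kernel of ∂_k) / (image of ∂_{k+1}):

  H_0: rank C_0 − rank ∂_1 = 10 − 9 = 1, and the invariant factors of ∂_1 are all 1, so H_0 = Z.
  H_1: rank ker ∂_1 − rank ∂_2 = (30 − 9) − 20 = 1, and ∂_2 has invariant factor 2 > 1, so H_1 = Z ⊕ Z_2.
  H_2: rank ker ∂_2 − rank ∂_3 = (20 − 20) − 0 = 0, and there is no ∂_3, so H_2 = 0.

As a check, the Euler characteristic is 10 − 30 + 20 = 0, which agrees with 1 − 1 + 0 = 0.
(K is a triangulation of the Klein bottle.)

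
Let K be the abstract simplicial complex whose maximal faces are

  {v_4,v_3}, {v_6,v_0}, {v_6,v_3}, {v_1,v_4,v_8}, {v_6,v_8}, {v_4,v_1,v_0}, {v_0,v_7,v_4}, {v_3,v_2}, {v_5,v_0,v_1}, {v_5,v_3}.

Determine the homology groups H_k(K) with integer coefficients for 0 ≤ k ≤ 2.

H_0 = Z,  H_1 = Z^3,  H_2 = 0.

Order the vertices as v_0 < v_1 < v_2 < v_3 < v_4 < v_5 < v_6 < v_7 < v_8. Listing each simplex with vertices in this order, K has dimension 2 with simplices:

  0-simplices (9): [v_0], [v_1], [v_2], [v_3], [v_4], [v_5], [v_6], [v_7], [v_8]
  1-simplices (15): (15 of them)
  2-simplices (4): [v_0,v_1,v_4], [v_0,v_1,v_5], [v_0,v_4,v_7], [v_1,v_4,v_8]

giving chain groups C_0 ≅ Z^9, C_1 ≅ Z^15, C_2 ≅ Z^4.

Boundary ∂_1: C_1 → C_0 is given by ∂[p,q] = [q] − [p]. For instance
  ∂[v_3,v_5] = [v_5] − [v_3].
This gives a 9×15 integer matrix of rank 8; reducing to Smith normal form yields diagonal entries (1,1,1,1,1,1,1,1).

The boundary map ∂_2: C_2 → C_1 sends each 2-simplex [p,q,r] to [q,r] − [p,r] + [p,q]. For instance
  ∂[v_0,v_1,v_5] = [v_1,v_5] − [v_0,v_5] + [v_0,v_1],
  ∂[v_1,v_4,v_8] = [v_4,v_8] − [v_1,v_8] + [v_1,v_4].
The resulting 15×4 matrix has rank 4, and its Smith normal form has invariant factors (1,1,1,1).

Now H_k = ker ∂_k / im ∂_{k+1}, so:

  H_0: rank C_0 − rank ∂_1 = 9 − 8 = 1, and the invariant factors of ∂_1 are all 1, so H_0 = Z.
  H_1: rank ker ∂_1 − rank ∂_2 = (15 − 8) − 4 = 3, and the invariant factors of ∂_2 are all 1, so H_1 = Z^3.
  H_2: rank ker ∂_2 − rank ∂_3 = (4 − 4) − 0 = 0, and there is no ∂_3, so H_2 = 0.

As a check, the Euler characteristic is 9 − 15 + 4 = -2, which agrees with 1 − 3 + 0 = -2.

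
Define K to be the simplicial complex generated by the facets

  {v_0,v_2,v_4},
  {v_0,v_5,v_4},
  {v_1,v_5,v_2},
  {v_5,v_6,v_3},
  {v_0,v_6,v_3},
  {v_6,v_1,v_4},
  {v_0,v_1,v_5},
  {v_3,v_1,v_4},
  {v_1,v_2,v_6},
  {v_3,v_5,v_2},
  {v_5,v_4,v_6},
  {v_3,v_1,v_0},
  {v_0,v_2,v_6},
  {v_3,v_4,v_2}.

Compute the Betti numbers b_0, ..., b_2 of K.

b_0 = 1, b_1 = 2, b_2 = 1.

K has 7 vertices, 21 edges, 14 triangles.
rank ∂_0 = 0, rank ∂_1 = 6 ⇒ b_0 = 7 − 0 − 6 = 1; all invariant factors of ∂_1 are 1 so no torsion. So H_0 = Z.
rank ∂_1 = 6, rank ∂_2 = 13 ⇒ b_1 = 21 − 6 − 13 = 2; all invariant factors of ∂_2 are 1 so no torsion. So H_1 = Z^2.
rank ∂_2 = 13, rank ∂_3 = 0 ⇒ b_2 = 14 − 13 − 0 = 1. So H_2 = Z.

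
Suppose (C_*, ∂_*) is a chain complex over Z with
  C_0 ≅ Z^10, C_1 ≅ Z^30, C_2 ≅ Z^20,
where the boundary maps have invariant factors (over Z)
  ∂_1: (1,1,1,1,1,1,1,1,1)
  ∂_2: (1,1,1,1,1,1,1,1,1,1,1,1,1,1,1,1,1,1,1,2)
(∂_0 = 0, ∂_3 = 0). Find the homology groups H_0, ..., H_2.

H_0 ≅ Z,  H_1 ≅ Z ⊕ Z/2,  H_2 = 0.

H_0: b_0 = 10 − 0 − 9 = 1; torsion from ∂_1 factors > 1: none. So H_0 ≅ Z.
H_1: b_1 = 30 − 9 − 20 = 1; torsion from ∂_2 factors > 1: [2]. So H_1 ≅ Z ⊕ Z/2.
H_2: b_2 = 20 − 20 − 0 = 0; torsion from ∂_3 factors > 1: none. So H_2 ≅ 0.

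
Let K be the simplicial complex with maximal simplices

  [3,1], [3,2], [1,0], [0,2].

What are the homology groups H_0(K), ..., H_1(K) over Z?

H_0 ≅ Z,  H_1 ≅ Z.

K has 4 vertices, 4 edges.
rank ∂_0 = 0, rank ∂_1 = 3 ⇒ b_0 = 4 − 0 − 3 = 1; all invariant factors of ∂_1 are 1 so no torsion. So H_0 = Z.
rank ∂_1 = 3, rank ∂_2 = 0 ⇒ b_1 = 4 − 3 − 0 = 1. So H_1 = Z.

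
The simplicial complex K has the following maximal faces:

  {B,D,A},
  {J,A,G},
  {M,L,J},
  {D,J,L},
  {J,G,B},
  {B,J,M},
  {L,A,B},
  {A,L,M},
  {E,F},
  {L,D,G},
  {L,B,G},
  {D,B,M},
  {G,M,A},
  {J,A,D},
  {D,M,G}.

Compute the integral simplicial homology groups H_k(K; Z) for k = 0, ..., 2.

Fix the vertex order A < B < D < E < F < G < J < L < M and write every simplex with vertices in increasing order. Then dim K = 2 and the simplices of K are:

  0-simplices (9): A, B, D, E, F, G, J, L, M
  1-simplices (22): AB, AD, AG, AJ, AL, AM, BD, BG, BJ, BL, BM, DG, DJ, DL, DM, EF, GJ, GL, GM, JL, JM, LM
  2-simplices (14): ABD, ABL, ADJ, AGJ, AGM, ALM, BDM, BGJ, BGL, BJM, DGL, DGM, DJL, JLM

giving chain groups C_0 ≅ Z^9, C_1 ≅ Z^22, C_2 ≅ Z^14.

∂_1: C_1 → C_0 is given by ∂[p,q] = [q] − [p]. For instance
  ∂GL = L − G.
As a 9×22 matrix over Z this has rank 7, with invariant factors (1,1,1,1,1,1,1).

Boundary ∂_2: C_2 → C_1 maps a triangle to the signed sum of its edges. For instance
  ∂DGL = GL − DL + DG,
  ∂BJM = JM − BM + BJ.
As a 22×14 matrix over Z this has rank 13, with invariant factors (1,1,1,1,1,1,1,1,1,1,1,1,1).

Reading off H_k = ker ∂_k / im ∂_{k+1}:

  H_0: rank C_0 − rank ∂_1 = 9 − 7 = 2, and the invariant factors of ∂_1 are all 1, so H_0 ≅ Z^2.
  H_1: rank ker ∂_1 − rank ∂_2 = (22 − 7) − 13 = 2, and the invariant factors of ∂_2 are all 1, so H_1 ≅ Z^2.
  H_2: rank ker ∂_2 − rank ∂_3 = (14 − 13) − 0 = 1, and there is no ∂_3, so H_2 ≅ Z.

(K is a triangulation of the disjoint union of the 1-simplex and the torus T^2.)

H_0 ≅ Z^2,  H_1 ≅ Z^2,  H_2 ≅ Z.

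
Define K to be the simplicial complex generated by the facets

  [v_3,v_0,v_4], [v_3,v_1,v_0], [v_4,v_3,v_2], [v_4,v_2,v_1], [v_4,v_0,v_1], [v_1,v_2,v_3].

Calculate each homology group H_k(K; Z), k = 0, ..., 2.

H_0 ≅ Z,  H_1 = 0,  H_2 ≅ Z.

Take the total order v_0 < v_1 < v_2 < v_3 < v_4 on the vertex set. Then K (dimension 2) consists of the simplices:

  0-simplices (5): [v_0], [v_1], [v_2], [v_3], [v_4]
  1-simplices (9): [v_0,v_1], [v_0,v_3], [v_0,v_4], [v_1,v_2], [v_1,v_3], [v_1,v_4], [v_2,v_3], [v_2,v_4], [v_3,v_4]
  2-simplices (6): [v_0,v_1,v_3], [v_0,v_1,v_4], [v_0,v_3,v_4], [v_1,v_2,v_3], [v_1,v_2,v_4], [v_2,v_3,v_4]

so the chain groups are C_0 ≅ Z^5, C_1 ≅ Z^9, C_2 ≅ Z^6.

∂_1: C_1 → C_0 sends each edge [p,q] (with p < q) to q − p. For instance
  ∂[v_2,v_4] = [v_4] − [v_2].
The 5×9 boundary matrix has rank 4 and Smith normal form diag(1,1,1,1).

The boundary map ∂_2: C_2 → C_1 acts by ∂[p,q,r] = [q,r] − [p,r] + [p,q]. For instance
  ∂[v_0,v_1,v_3] = [v_1,v_3] − [v_0,v_3] + [v_0,v_1],
  ∂[v_2,v_3,v_4] = [v_3,v_4] − [v_2,v_4] + [v_2,v_3].
The resulting 9×6 matrix has rank 5, and its Smith normal form has invariant factors (1,1,1,1,1).

Now H_k = ker ∂_k / im ∂_{k+1}, so:

  H_0: rank C_0 − rank ∂_1 = 5 − 4 = 1, and the invariant factors of ∂_1 are all 1, so H_0 ≅ Z.
  H_1: rank ker ∂_1 − rank ∂_2 = (9 − 4) − 5 = 0, and the invariant factors of ∂_2 are all 1, so H_1 ≅ 0.
  H_2: rank ker ∂_2 − rank ∂_3 = (6 − 5) − 0 = 1, and there is no ∂_3, so H_2 ≅ Z.

(K is a triangulation of the 2-sphere S^2.)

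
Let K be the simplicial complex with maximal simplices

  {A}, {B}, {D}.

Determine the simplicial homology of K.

H_0 = Z^3.

Take the total order A < B < D on the vertex set. Then K (dimension 0) consists of the simplices:

  0-simplices (3): A, B, D

Hence C_0 ≅ Z^3.

Computing H_k = (kernel of ∂_k) / (image of ∂_{k+1}):

  H_0: rank C_0 − rank ∂_1 = 3 − 0 = 3, and there is no ∂_1, so H_0 ≅ Z^3.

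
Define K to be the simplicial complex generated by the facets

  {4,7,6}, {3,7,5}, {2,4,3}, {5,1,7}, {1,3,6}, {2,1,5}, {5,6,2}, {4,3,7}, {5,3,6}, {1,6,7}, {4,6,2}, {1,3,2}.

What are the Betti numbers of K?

We work with the vertex ordering 1 < 2 < 3 < 4 < 5 < 6 < 7. The simplices of K, each written with vertices in increasing order, are:

  0-simplices (7): [1], [2], [3], [4], [5], [6], [7]
  1-simplices (18): [1,2], [1,3], [1,5], [1,6], [1,7], [2,3], [2,4], [2,5], [2,6], [3,4], [3,5], [3,6], [3,7], [4,6], [4,7], [5,6], [5,7], [6,7]
  2-simplices (12): [1,2,3], [1,2,5], [1,3,6], [1,5,7], [1,6,7], [2,3,4], [2,4,6], [2,5,6], [3,4,7], [3,5,6], [3,5,7], [4,6,7]

so the chain groups are C_0 ≅ Z^7, C_1 ≅ Z^18, C_2 ≅ Z^12.

The boundary map ∂_1: C_1 → C_0 is given by ∂[p,q] = [q] − [p]. For instance
  ∂[1,7] = [7] − [1].
This gives a 7×18 integer matrix of rank 6; reducing to Smith normal form yields diagonal entries (1,1,1,1,1,1).

Boundary ∂_2: C_2 → C_1 acts by ∂[p,q,r] = [q,r] − [p,r] + [p,q]. For instance
  ∂[2,4,6] = [4,6] − [2,6] + [2,4],
  ∂[1,6,7] = [6,7] − [1,7] + [1,6].
This gives a 18×12 integer matrix of rank 12; reducing to Smith normal form yields diagonal entries (1,1,1,1,1,1,1,1,1,1,1,2).

From H_k ≅ ker(∂_k) / im(∂_{k+1}) we obtain:

  H_0: rank C_0 − rank ∂_1 = 7 − 6 = 1, and the invariant factors of ∂_1 are all 1, so H_0 = Z.
  H_1: rank ker ∂_1 − rank ∂_2 = (18 − 6) − 12 = 0, and ∂_2 has invariant factor 2 > 1, so H_1 = Z/2Z.
  H_2: rank ker ∂_2 − rank ∂_3 = (12 − 12) − 0 = 0, and there is no ∂_3, so H_2 = 0.

(K is a triangulation of the real projective plane RP^2.)

Hence the Betti numbers are b_0 = 1, b_1 = 0, b_2 = 0.

b_0 = 1, b_1 = 0, b_2 = 0.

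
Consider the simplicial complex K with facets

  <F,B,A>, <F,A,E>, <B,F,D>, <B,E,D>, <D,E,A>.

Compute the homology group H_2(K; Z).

H_2 = 0.

Fix the vertex order A < B < D < E < F and write every simplex with vertices in increasing order. Then dim K = 2 and the simplices of K are:

  0-simplices (5): A, B, D, E, F
  1-simplices (10): AB, AD, AE, AF, BD, BE, BF, DE, DF, EF
  2-simplices (5): ABF, ADE, AEF, BDE, BDF

giving chain groups C_0 ≅ Z^5, C_1 ≅ Z^10, C_2 ≅ Z^5.

Boundary ∂_1: C_1 → C_0 is given by ∂[p,q] = [q] − [p].
The 5×10 boundary matrix has rank 4 and Smith normal form diag(1,1,1,1).

The boundary map ∂_2: C_2 → C_1 sends each 2-simplex [p,q,r] to [q,r] − [p,r] + [p,q]. For instance
  ∂AEF = EF − AF + AE,
  ∂BDF = DF − BF + BD.
As a 10×5 matrix over Z this has rank 5, with invariant factors (1,1,1,1,1).

Now H_k = ker ∂_k / im ∂_{k+1}, so:

  H_2: rank ker ∂_2 − rank ∂_3 = (5 − 5) − 0 = 0, and there is no ∂_3, so H_2 = 0.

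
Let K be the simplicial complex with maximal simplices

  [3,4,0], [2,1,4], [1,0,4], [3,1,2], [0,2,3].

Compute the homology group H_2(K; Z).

H_2 ≅ 0.

We work with the vertex ordering 0 < 1 < 2 < 3 < 4. The simplices of K, each written with vertices in increasing order, are:

  0-simplices (5): [0], [1], [2], [3], [4]
  1-simplices (10): [0,1], [0,2], [0,3], [0,4], [1,2], [1,3], [1,4], [2,3], [2,4], [3,4]
  2-simplices (5): [0,1,4], [0,2,3], [0,3,4], [1,2,3], [1,2,4]

Hence C_0 ≅ Z^5, C_1 ≅ Z^10, C_2 ≅ Z^5.

The boundary map ∂_1: C_1 → C_0 is given by ∂[p,q] = [q] − [p]. For instance
  ∂[3,4] = [4] − [3].
The resulting 5×10 matrix has rank 4, and its Smith normal form has invariant factors (1,1,1,1).

Boundary ∂_2: C_2 → C_1 acts by ∂[p,q,r] = [q,r] − [p,r] + [p,q]. For instance
  ∂[1,2,3] = [2,3] − [1,3] + [1,2],
  ∂[0,3,4] = [3,4] − [0,4] + [0,3].
The resulting 10×5 matrix has rank 5, and its Smith normal form has invariant factors (1,1,1,1,1).

Reading off H_k = ker ∂_k / im ∂_{k+1}:

  H_2: rank ker ∂_2 − rank ∂_3 = (5 − 5) − 0 = 0, and there is no ∂_3, so H_2 ≅ 0.

(K is a triangulation of the Möbius band.)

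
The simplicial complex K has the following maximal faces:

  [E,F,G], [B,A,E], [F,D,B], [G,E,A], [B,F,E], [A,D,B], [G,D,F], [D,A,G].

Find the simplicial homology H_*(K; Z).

Take the total order A < B < D < E < F < G on the vertex set. Then K (dimension 2) consists of the simplices:

  0-simplices (6): A, B, D, E, F, G
  1-simplices (12): AB, AD, AE, AG, BD, BE, BF, DF, DG, EF, EG, FG
  2-simplices (8): ABD, ABE, ADG, AEG, BDF, BEF, DFG, EFG

so the chain groups are C_0 ≅ Z^6, C_1 ≅ Z^12, C_2 ≅ Z^8.

Boundary ∂_1: C_1 → C_0 is given by ∂[p,q] = [q] − [p]. For instance
  ∂AG = G − A.
This gives a 6×12 integer matrix of rank 5; reducing to Smith normal form yields diagonal entries (1,1,1,1,1).

∂_2: C_2 → C_1 acts by ∂[p,q,r] = [q,r] − [p,r] + [p,q]. For instance
  ∂AEG = EG − AG + AE,
  ∂EFG = FG − EG + EF.
As a 12×8 matrix over Z this has rank 7, with invariant factors (1,1,1,1,1,1,1).

From H_k ≅ ker(∂_k) / im(∂_{k+1}) we obtain:

  H_0: rank C_0 − rank ∂_1 = 6 − 5 = 1, and the invariant factors of ∂_1 are all 1, so H_0 = Z.
  H_1: rank ker ∂_1 − rank ∂_2 = (12 − 5) − 7 = 0, and the invariant factors of ∂_2 are all 1, so H_1 = 0.
  H_2: rank ker ∂_2 − rank ∂_3 = (8 − 7) − 0 = 1, and there is no ∂_3, so H_2 = Z.

H_0 ≅ Z,  H_1 = 0,  H_2 ≅ Z.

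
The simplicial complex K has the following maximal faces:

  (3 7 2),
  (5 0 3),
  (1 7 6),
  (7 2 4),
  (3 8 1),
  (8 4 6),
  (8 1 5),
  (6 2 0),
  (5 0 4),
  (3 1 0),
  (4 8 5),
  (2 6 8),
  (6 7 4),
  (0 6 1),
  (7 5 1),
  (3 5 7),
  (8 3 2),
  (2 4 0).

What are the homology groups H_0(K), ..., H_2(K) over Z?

H_0 ≅ Z,  H_1 ≅ Z ⊕ Z/2,  H_2 = 0.

Order the vertices as 0 < 1 < 2 < 3 < 4 < 5 < 6 < 7 < 8. Listing each simplex with vertices in this order, K has dimension 2 with simplices:

  0-simplices (9): [0], [1], [2], [3], [4], [5], [6], [7], [8]
  1-simplices (27): (27 of them)
  2-simplices (18): [0,1,3], [0,1,6], [0,2,4], [0,2,6], [0,3,5], [0,4,5], [1,3,8], [1,5,7], [1,5,8], [1,6,7], [2,3,7], [2,3,8], [2,4,7], [2,6,8], [3,5,7], [4,5,8], [4,6,7], [4,6,8]

Hence C_0 ≅ Z^9, C_1 ≅ Z^27, C_2 ≅ Z^18.

The boundary map ∂_1: C_1 → C_0 maps an edge to its endpoints' difference, ∂[p,q] = q − p.
The 9×27 boundary matrix has rank 8 and Smith normal form diag(1,1,1,1,1,1,1,1).

The boundary map ∂_2: C_2 → C_1 maps a triangle to the signed sum of its edges. For instance
  ∂[4,6,8] = [6,8] − [4,8] + [4,6],
  ∂[1,5,8] = [5,8] − [1,8] + [1,5].
As a 27×18 matrix over Z this has rank 18, with invariant factors (1,1,1,1,1,1,1,1,1,1,1,1,1,1,1,1,1,2).

From H_k ≅ ker(∂_k) / im(∂_{k+1}) we obtain:

  H_0: rank C_0 − rank ∂_1 = 9 − 8 = 1, and the invariant factors of ∂_1 are all 1, so H_0 ≅ Z.
  H_1: rank ker ∂_1 − rank ∂_2 = (27 − 8) − 18 = 1, and ∂_2 has invariant factor 2 > 1, so H_1 ≅ Z ⊕ Z/2.
  H_2: rank ker ∂_2 − rank ∂_3 = (18 − 18) − 0 = 0, and there is no ∂_3, so H_2 ≅ 0.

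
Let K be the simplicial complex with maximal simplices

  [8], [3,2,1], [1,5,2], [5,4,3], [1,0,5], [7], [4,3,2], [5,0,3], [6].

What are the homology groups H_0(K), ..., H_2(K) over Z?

K has 9 vertices, 12 edges, 6 triangles.
rank ∂_0 = 0, rank ∂_1 = 5 ⇒ b_0 = 9 − 0 − 5 = 4; all invariant factors of ∂_1 are 1 so no torsion. So H_0 ≅ Z^4.
rank ∂_1 = 5, rank ∂_2 = 6 ⇒ b_1 = 12 − 5 − 6 = 1; all invariant factors of ∂_2 are 1 so no torsion. So H_1 ≅ Z.
rank ∂_2 = 6, rank ∂_3 = 0 ⇒ b_2 = 6 − 6 − 0 = 0. So H_2 ≅ 0.

H_0 ≅ Z^4,  H_1 ≅ Z,  H_2 = 0.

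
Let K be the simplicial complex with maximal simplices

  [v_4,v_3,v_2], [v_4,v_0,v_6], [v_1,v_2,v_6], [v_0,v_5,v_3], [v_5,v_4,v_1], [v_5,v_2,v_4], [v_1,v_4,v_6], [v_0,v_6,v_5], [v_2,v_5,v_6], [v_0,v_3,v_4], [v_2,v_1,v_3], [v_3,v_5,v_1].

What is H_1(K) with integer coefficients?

Order the vertices as v_0 < v_1 < v_2 < v_3 < v_4 < v_5 < v_6. Listing each simplex with vertices in this order, K has dimension 2 with simplices:

  0-simplices (7): [v_0], [v_1], [v_2], [v_3], [v_4], [v_5], [v_6]
  1-simplices (18): (18 of them)
  2-simplices (12): (12 of them)

Hence C_0 ≅ Z^7, C_1 ≅ Z^18, C_2 ≅ Z^12.

Boundary ∂_1: C_1 → C_0 sends each edge [p,q] (with p < q) to q − p.
The resulting 7×18 matrix has rank 6, and its Smith normal form has invariant factors (1,1,1,1,1,1).

Boundary ∂_2: C_2 → C_1 sends each 2-simplex [p,q,r] to [q,r] − [p,r] + [p,q]. For instance
  ∂[v_0,v_5,v_6] = [v_5,v_6] − [v_0,v_6] + [v_0,v_5],
  ∂[v_0,v_3,v_5] = [v_3,v_5] − [v_0,v_5] + [v_0,v_3].
As a 18×12 matrix over Z this has rank 12, with invariant factors (1,1,1,1,1,1,1,1,1,1,1,2).

Computing H_k = (kernel of ∂_k) / (image of ∂_{k+1}):

  H_1: rank ker ∂_1 − rank ∂_2 = (18 − 6) − 12 = 0, and ∂_2 has invariant factor 2 > 1, so H_1 = Z_2.

H_1 = Z_2.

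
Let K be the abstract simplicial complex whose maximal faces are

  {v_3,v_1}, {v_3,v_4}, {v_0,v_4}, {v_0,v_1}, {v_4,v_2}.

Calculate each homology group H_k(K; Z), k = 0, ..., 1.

Take the total order v_0 < v_1 < v_2 < v_3 < v_4 on the vertex set. Then K (dimension 1) consists of the simplices:

  0-simplices (5): [v_0], [v_1], [v_2], [v_3], [v_4]
  1-simplices (5): [v_0,v_1], [v_0,v_4], [v_1,v_3], [v_2,v_4], [v_3,v_4]

so the chain groups are C_0 ≅ Z^5, C_1 ≅ Z^5.

Boundary ∂_1: C_1 → C_0 is given by ∂[p,q] = [q] − [p]. For instance
  ∂[v_0,v_1] = [v_1] − [v_0].
This gives a 5×5 integer matrix of rank 4; reducing to Smith normal form yields diagonal entries (1,1,1,1).

From H_k ≅ ker(∂_k) / im(∂_{k+1}) we obtain:

  H_0: rank C_0 − rank ∂_1 = 5 − 4 = 1, and the invariant factors of ∂_1 are all 1, so H_0 = Z.
  H_1: rank ker ∂_1 − rank ∂_2 = (5 − 4) − 0 = 1, and there is no ∂_2, so H_1 = Z.

As a check, the Euler characteristic is 5 − 5 = 0, which agrees with 1 − 1 = 0.

H_0 = Z,  H_1 = Z.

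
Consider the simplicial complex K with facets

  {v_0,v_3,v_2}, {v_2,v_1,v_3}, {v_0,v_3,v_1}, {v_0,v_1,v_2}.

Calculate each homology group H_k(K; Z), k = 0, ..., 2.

We work with the vertex ordering v_0 < v_1 < v_2 < v_3. The simplices of K, each written with vertices in increasing order, are:

  0-simplices (4): [v_0], [v_1], [v_2], [v_3]
  1-simplices (6): [v_0,v_1], [v_0,v_2], [v_0,v_3], [v_1,v_2], [v_1,v_3], [v_2,v_3]
  2-simplices (4): [v_0,v_1,v_2], [v_0,v_1,v_3], [v_0,v_2,v_3], [v_1,v_2,v_3]

so the chain groups are C_0 ≅ Z^4, C_1 ≅ Z^6, C_2 ≅ Z^4.

∂_1: C_1 → C_0 is given by ∂[p,q] = [q] − [p]. For instance
  ∂[v_1,v_2] = [v_2] − [v_1].
The 4×6 boundary matrix has rank 3 and Smith normal form diag(1,1,1).

∂_2: C_2 → C_1 acts by ∂[p,q,r] = [q,r] − [p,r] + [p,q]. For instance
  ∂[v_0,v_1,v_2] = [v_1,v_2] − [v_0,v_2] + [v_0,v_1],
  ∂[v_0,v_1,v_3] = [v_1,v_3] − [v_0,v_3] + [v_0,v_1].
The 6×4 boundary matrix has rank 3 and Smith normal form diag(1,1,1).

Now H_k = ker ∂_k / im ∂_{k+1}, so:

  H_0: rank C_0 − rank ∂_1 = 4 − 3 = 1, and the invariant factors of ∂_1 are all 1, so H_0 ≅ Z.
  H_1: rank ker ∂_1 − rank ∂_2 = (6 − 3) − 3 = 0, and the invariant factors of ∂_2 are all 1, so H_1 ≅ 0.
  H_2: rank ker ∂_2 − rank ∂_3 = (4 − 3) − 0 = 1, and there is no ∂_3, so H_2 ≅ Z.

H_0 ≅ Z,  H_1 = 0,  H_2 ≅ Z.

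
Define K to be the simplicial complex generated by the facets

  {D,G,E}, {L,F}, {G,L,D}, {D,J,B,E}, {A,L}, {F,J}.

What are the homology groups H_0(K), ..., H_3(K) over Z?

H_0 ≅ Z,  H_1 ≅ Z,  H_2 = 0,  H_3 = 0.

K has 8 vertices, 13 edges, 6 triangles, 1 3-simplex.
rank ∂_0 = 0, rank ∂_1 = 7 ⇒ b_0 = 8 − 0 − 7 = 1; all invariant factors of ∂_1 are 1 so no torsion. So H_0 = Z.
rank ∂_1 = 7, rank ∂_2 = 5 ⇒ b_1 = 13 − 7 − 5 = 1; all invariant factors of ∂_2 are 1 so no torsion. So H_1 = Z.
rank ∂_2 = 5, rank ∂_3 = 1 ⇒ b_2 = 6 − 5 − 1 = 0; all invariant factors of ∂_3 are 1 so no torsion. So H_2 = 0.
rank ∂_3 = 1, rank ∂_4 = 0 ⇒ b_3 = 1 − 1 − 0 = 0. So H_3 = 0.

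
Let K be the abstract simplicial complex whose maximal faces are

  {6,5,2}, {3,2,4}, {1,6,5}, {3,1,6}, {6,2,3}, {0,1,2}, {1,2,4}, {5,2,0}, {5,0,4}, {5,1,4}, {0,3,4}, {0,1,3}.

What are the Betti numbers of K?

b_0 = 1, b_1 = 0, b_2 = 0.

Take the total order 0 < 1 < 2 < 3 < 4 < 5 < 6 on the vertex set. Then K (dimension 2) consists of the simplices:

  0-simplices (7): [0], [1], [2], [3], [4], [5], [6]
  1-simplices (18): [0,1], [0,2], [0,3], [0,4], [0,5], [1,2], [1,3], [1,4], [1,5], [1,6], [2,3], [2,4], [2,5], [2,6], [3,4], [3,6], [4,5], [5,6]
  2-simplices (12): [0,1,2], [0,1,3], [0,2,5], [0,3,4], [0,4,5], [1,2,4], [1,3,6], [1,4,5], [1,5,6], [2,3,4], [2,3,6], [2,5,6]

Hence C_0 ≅ Z^7, C_1 ≅ Z^18, C_2 ≅ Z^12.

The boundary map ∂_1: C_1 → C_0 is given by ∂[p,q] = [q] − [p]. For instance
  ∂[2,3] = [3] − [2].
The 7×18 boundary matrix has rank 6 and Smith normal form diag(1,1,1,1,1,1).

∂_2: C_2 → C_1 sends each 2-simplex [p,q,r] to [q,r] − [p,r] + [p,q]. For instance
  ∂[2,5,6] = [5,6] − [2,6] + [2,5],
  ∂[0,3,4] = [3,4] − [0,4] + [0,3].
As a 18×12 matrix over Z this has rank 12, with invariant factors (1,1,1,1,1,1,1,1,1,1,1,2).

Reading off H_k = ker ∂_k / im ∂_{k+1}:

  H_0: rank C_0 − rank ∂_1 = 7 − 6 = 1, and the invariant factors of ∂_1 are all 1, so H_0 = Z.
  H_1: rank ker ∂_1 − rank ∂_2 = (18 − 6) − 12 = 0, and ∂_2 has invariant factor 2 > 1, so H_1 = Z/2.
  H_2: rank ker ∂_2 − rank ∂_3 = (12 − 12) − 0 = 0, and there is no ∂_3, so H_2 = 0.

Hence the Betti numbers are b_0 = 1, b_1 = 0, b_2 = 0.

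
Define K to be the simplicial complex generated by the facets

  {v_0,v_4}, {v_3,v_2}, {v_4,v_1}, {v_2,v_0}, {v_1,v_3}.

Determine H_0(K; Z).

H_0 ≅ Z.

Take the total order v_0 < v_1 < v_2 < v_3 < v_4 on the vertex set. Then K (dimension 1) consists of the simplices:

  0-simplices (5): [v_0], [v_1], [v_2], [v_3], [v_4]
  1-simplices (5): [v_0,v_2], [v_0,v_4], [v_1,v_3], [v_1,v_4], [v_2,v_3]

Hence C_0 ≅ Z^5, C_1 ≅ Z^5.

∂_1: C_1 → C_0 sends each edge [p,q] (with p < q) to q − p. For instance
  ∂[v_1,v_3] = [v_3] − [v_1].
This gives a 5×5 integer matrix of rank 4; reducing to Smith normal form yields diagonal entries (1,1,1,1).

Computing H_k = (kernel of ∂_k) / (image of ∂_{k+1}):

  H_0: rank C_0 − rank ∂_1 = 5 − 4 = 1, and the invariant factors of ∂_1 are all 1, so H_0 = Z.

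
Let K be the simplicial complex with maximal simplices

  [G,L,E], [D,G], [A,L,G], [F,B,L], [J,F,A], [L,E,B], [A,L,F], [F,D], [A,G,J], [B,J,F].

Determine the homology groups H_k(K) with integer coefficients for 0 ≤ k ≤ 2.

H_0 ≅ Z,  H_1 ≅ Z,  H_2 = 0.

Take the total order A < B < D < E < F < G < J < L on the vertex set. Then K (dimension 2) consists of the simplices:

  0-simplices (8): A, B, D, E, F, G, J, L
  1-simplices (16): AF, AG, AJ, AL, BE, BF, BJ, BL, DF, DG, EG, EL, FJ, FL, GJ, GL
  2-simplices (8): AFJ, AFL, AGJ, AGL, BEL, BFJ, BFL, EGL

Hence C_0 ≅ Z^8, C_1 ≅ Z^16, C_2 ≅ Z^8.

∂_1: C_1 → C_0 is given by ∂[p,q] = [q] − [p].
This gives a 8×16 integer matrix of rank 7; reducing to Smith normal form yields diagonal entries (1,1,1,1,1,1,1).

The boundary map ∂_2: C_2 → C_1 sends each 2-simplex [p,q,r] to [q,r] − [p,r] + [p,q]. For instance
  ∂AFJ = FJ − AJ + AF,
  ∂BFL = FL − BL + BF.
As a 16×8 matrix over Z this has rank 8, with invariant factors (1,1,1,1,1,1,1,1).

Now H_k = ker ∂_k / im ∂_{k+1}, so:

  H_0: rank C_0 − rank ∂_1 = 8 − 7 = 1, and the invariant factors of ∂_1 are all 1, so H_0 ≅ Z.
  H_1: rank ker ∂_1 − rank ∂_2 = (16 − 7) − 8 = 1, and the invariant factors of ∂_2 are all 1, so H_1 ≅ Z.
  H_2: rank ker ∂_2 − rank ∂_3 = (8 − 8) − 0 = 0, and there is no ∂_3, so H_2 ≅ 0.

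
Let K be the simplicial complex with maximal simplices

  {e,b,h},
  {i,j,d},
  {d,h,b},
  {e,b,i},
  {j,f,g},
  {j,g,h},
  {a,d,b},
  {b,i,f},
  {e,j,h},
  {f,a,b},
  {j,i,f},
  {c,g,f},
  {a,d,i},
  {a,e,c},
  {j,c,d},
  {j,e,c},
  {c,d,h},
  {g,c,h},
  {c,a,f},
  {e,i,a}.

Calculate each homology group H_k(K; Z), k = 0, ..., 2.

H_0 ≅ Z,  H_1 ≅ Z ⊕ Z/2,  H_2 = 0.

Fix the vertex order a < b < c < d < e < f < g < h < i < j and write every simplex with vertices in increasing order. Then dim K = 2 and the simplices of K are:

  0-simplices (10): a, b, c, d, e, f, g, h, i, j
  1-simplices (30): ab, ac, ad, ae, af, ai, bd, be, bf, bh, bi, cd, ce, cf, cg, ch, cj, dh, di, dj, eh, ei, ej, fg, fi, fj, gh, gj, hj, ij
  2-simplices (20): abd, abf, ace, acf, adi, aei, bdh, beh, bei, bfi, cdh, cdj, cej, cfg, cgh, dij, ehj, fgj, fij, ghj

Hence C_0 ≅ Z^10, C_1 ≅ Z^30, C_2 ≅ Z^20.

The boundary map ∂_1: C_1 → C_0 sends each edge [p,q] (with p < q) to q − p. For instance
  ∂di = i − d.
This gives a 10×30 integer matrix of rank 9; reducing to Smith normal form yields diagonal entries (1,1,1,1,1,1,1,1,1).

Boundary ∂_2: C_2 → C_1 sends each 2-simplex [p,q,r] to [q,r] − [p,r] + [p,q]. For instance
  ∂bei = ei − bi + be,
  ∂bfi = fi − bi + bf.
This gives a 30×20 integer matrix of rank 20; reducing to Smith normal form yields diagonal entries (1,1,1,1,1,1,1,1,1,1,1,1,1,1,1,1,1,1,1,2).

Now H_k = ker ∂_k / im ∂_{k+1}, so:

  H_0: rank C_0 − rank ∂_1 = 10 − 9 = 1, and the invariant factors of ∂_1 are all 1, so H_0 = Z.
  H_1: rank ker ∂_1 − rank ∂_2 = (30 − 9) − 20 = 1, and ∂_2 has invariant factor 2 > 1, so H_1 = Z ⊕ Z/2.
  H_2: rank ker ∂_2 − rank ∂_3 = (20 − 20) − 0 = 0, and there is no ∂_3, so H_2 = 0.

(K is a triangulation of the Klein bottle.)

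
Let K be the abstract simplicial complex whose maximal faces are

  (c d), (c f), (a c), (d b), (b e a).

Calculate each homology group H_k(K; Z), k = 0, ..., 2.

We work with the vertex ordering a < b < c < d < e < f. The simplices of K, each written with vertices in increasing order, are:

  0-simplices (6): a, b, c, d, e, f
  1-simplices (7): ab, ac, ae, bd, be, cd, cf
  2-simplices (1): abe

giving chain groups C_0 ≅ Z^6, C_1 ≅ Z^7, C_2 ≅ Z^1.

The boundary map ∂_1: C_1 → C_0 is given by ∂[p,q] = [q] − [p].
This gives a 6×7 integer matrix of rank 5; reducing to Smith normal form yields diagonal entries (1,1,1,1,1).

∂_2: C_2 → C_1 maps a triangle to the signed sum of its edges. For instance
  ∂abe = be − ae + ab.
The resulting 7×1 matrix has rank 1, and its Smith normal form has invariant factors (1).

Now H_k = ker ∂_k / im ∂_{k+1}, so:

  H_0: rank C_0 − rank ∂_1 = 6 − 5 = 1, and the invariant factors of ∂_1 are all 1, so H_0 ≅ Z.
  H_1: rank ker ∂_1 − rank ∂_2 = (7 − 5) − 1 = 1, and the invariant factors of ∂_2 are all 1, so H_1 ≅ Z.
  H_2: rank ker ∂_2 − rank ∂_3 = (1 − 1) − 0 = 0, and there is no ∂_3, so H_2 ≅ 0.

H_0 = Z,  H_1 = Z,  H_2 = 0.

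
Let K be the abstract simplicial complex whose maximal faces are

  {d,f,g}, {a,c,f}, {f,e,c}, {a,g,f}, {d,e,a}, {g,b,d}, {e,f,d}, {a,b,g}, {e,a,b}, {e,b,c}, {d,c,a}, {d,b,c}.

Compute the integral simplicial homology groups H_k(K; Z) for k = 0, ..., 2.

H_0 ≅ Z,  H_1 ≅ Z/2Z,  H_2 = 0.

Order the vertices as a < b < c < d < e < f < g. Listing each simplex with vertices in this order, K has dimension 2 with simplices:

  0-simplices (7): a, b, c, d, e, f, g
  1-simplices (18): ab, ac, ad, ae, af, ag, bc, bd, be, bg, cd, ce, cf, de, df, dg, ef, fg
  2-simplices (12): abe, abg, acd, acf, ade, afg, bcd, bce, bdg, cef, def, dfg

Hence C_0 ≅ Z^7, C_1 ≅ Z^18, C_2 ≅ Z^12.

The boundary map ∂_1: C_1 → C_0 is given by ∂[p,q] = [q] − [p]. For instance
  ∂bc = c − b.
As a 7×18 matrix over Z this has rank 6, with invariant factors (1,1,1,1,1,1).

∂_2: C_2 → C_1 acts by ∂[p,q,r] = [q,r] − [p,r] + [p,q]. For instance
  ∂abe = be − ae + ab,
  ∂dfg = fg − dg + df.
The resulting 18×12 matrix has rank 12, and its Smith normal form has invariant factors (1,1,1,1,1,1,1,1,1,1,1,2).

Reading off H_k = ker ∂_k / im ∂_{k+1}:

  H_0: rank C_0 − rank ∂_1 = 7 − 6 = 1, and the invariant factors of ∂_1 are all 1, so H_0 = Z.
  H_1: rank ker ∂_1 − rank ∂_2 = (18 − 6) − 12 = 0, and ∂_2 has invariant factor 2 > 1, so H_1 = Z/2Z.
  H_2: rank ker ∂_2 − rank ∂_3 = (12 − 12) − 0 = 0, and there is no ∂_3, so H_2 = 0.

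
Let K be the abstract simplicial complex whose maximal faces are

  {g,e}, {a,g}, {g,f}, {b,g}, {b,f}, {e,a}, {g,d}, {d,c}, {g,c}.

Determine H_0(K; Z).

Order the vertices as a < b < c < d < e < f < g. Listing each simplex with vertices in this order, K has dimension 1 with simplices:

  0-simplices (7): a, b, c, d, e, f, g
  1-simplices (9): ae, ag, bf, bg, cd, cg, dg, eg, fg

so the chain groups are C_0 ≅ Z^7, C_1 ≅ Z^9.

∂_1: C_1 → C_0 sends each edge [p,q] (with p < q) to q − p.
This gives a 7×9 integer matrix of rank 6; reducing to Smith normal form yields diagonal entries (1,1,1,1,1,1).

Computing H_k = (kernel of ∂_k) / (image of ∂_{k+1}):

  H_0: rank C_0 − rank ∂_1 = 7 − 6 = 1, and the invariant factors of ∂_1 are all 1, so H_0 ≅ Z.

(K is a triangulation of a wedge of 3 circles.)

H_0 ≅ Z.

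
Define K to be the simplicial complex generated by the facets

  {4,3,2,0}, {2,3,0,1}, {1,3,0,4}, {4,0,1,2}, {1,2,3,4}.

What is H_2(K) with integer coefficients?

Take the total order 0 < 1 < 2 < 3 < 4 on the vertex set. Then K (dimension 3) consists of the simplices:

  0-simplices (5): [0], [1], [2], [3], [4]
  1-simplices (10): [0,1], [0,2], [0,3], [0,4], [1,2], [1,3], [1,4], [2,3], [2,4], [3,4]
  2-simplices (10): [0,1,2], [0,1,3], [0,1,4], [0,2,3], [0,2,4], [0,3,4], [1,2,3], [1,2,4], [1,3,4], [2,3,4]
  3-simplices (5): [0,1,2,3], [0,1,2,4], [0,1,3,4], [0,2,3,4], [1,2,3,4]

giving chain groups C_0 ≅ Z^5, C_1 ≅ Z^10, C_2 ≅ Z^10, C_3 ≅ Z^5.

Boundary ∂_1: C_1 → C_0 sends each edge [p,q] (with p < q) to q − p.
This gives a 5×10 integer matrix of rank 4; reducing to Smith normal form yields diagonal entries (1,1,1,1).

∂_2: C_2 → C_1 maps a triangle to the signed sum of its edges. For instance
  ∂[1,2,4] = [2,4] − [1,4] + [1,2],
  ∂[2,3,4] = [3,4] − [2,4] + [2,3].
As a 10×10 matrix over Z this has rank 6, with invariant factors (1,1,1,1,1,1).

Boundary ∂_3: C_3 → C_2 sends each 3-simplex σ to the alternating sum Σ_i (−1)^i (σ with its i-th vertex removed). For instance
  ∂[0,1,2,4] = [1,2,4] − [0,2,4] + [0,1,4] − [0,1,2],
  ∂[0,1,2,3] = [1,2,3] − [0,2,3] + [0,1,3] − [0,1,2].
The resulting 10×5 matrix has rank 4, and its Smith normal form has invariant factors (1,1,1,1).

From H_k ≅ ker(∂_k) / im(∂_{k+1}) we obtain:

  H_2: rank ker ∂_2 − rank ∂_3 = (10 − 6) − 4 = 0, and the invariant factors of ∂_3 are all 1, so H_2 = 0.

H_2 = 0.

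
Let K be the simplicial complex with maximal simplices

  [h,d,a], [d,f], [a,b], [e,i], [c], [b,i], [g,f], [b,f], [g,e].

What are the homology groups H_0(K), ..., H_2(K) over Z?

H_0 = Z^2,  H_1 = Z^2,  H_2 = 0.

We work with the vertex ordering a < b < c < d < e < f < g < h < i. The simplices of K, each written with vertices in increasing order, are:

  0-simplices (9): a, b, c, d, e, f, g, h, i
  1-simplices (10): ab, ad, ah, bf, bi, df, dh, eg, ei, fg
  2-simplices (1): adh

giving chain groups C_0 ≅ Z^9, C_1 ≅ Z^10, C_2 ≅ Z^1.

∂_1: C_1 → C_0 sends each edge [p,q] (with p < q) to q − p.
This gives a 9×10 integer matrix of rank 7; reducing to Smith normal form yields diagonal entries (1,1,1,1,1,1,1).

∂_2: C_2 → C_1 maps a triangle to the signed sum of its edges. For instance
  ∂adh = dh − ah + ad.
This gives a 10×1 integer matrix of rank 1; reducing to Smith normal form yields diagonal entries (1).

Computing H_k = (kernel of ∂_k) / (image of ∂_{k+1}):

  H_0: rank C_0 − rank ∂_1 = 9 − 7 = 2, and the invariant factors of ∂_1 are all 1, so H_0 ≅ Z^2.
  H_1: rank ker ∂_1 − rank ∂_2 = (10 − 7) − 1 = 2, and the invariant factors of ∂_2 are all 1, so H_1 ≅ Z^2.
  H_2: rank ker ∂_2 − rank ∂_3 = (1 − 1) − 0 = 0, and there is no ∂_3, so H_2 ≅ 0.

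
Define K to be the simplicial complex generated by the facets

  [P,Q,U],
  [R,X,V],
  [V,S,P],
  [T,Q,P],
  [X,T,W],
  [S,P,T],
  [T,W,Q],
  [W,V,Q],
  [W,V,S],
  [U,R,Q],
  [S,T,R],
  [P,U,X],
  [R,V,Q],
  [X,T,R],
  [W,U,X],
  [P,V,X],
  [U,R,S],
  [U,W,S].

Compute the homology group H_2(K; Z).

Take the total order P < Q < R < S < T < U < V < W < X on the vertex set. Then K (dimension 2) consists of the simplices:

  0-simplices (9): P, Q, R, S, T, U, V, W, X
  1-simplices (27): PQ, PS, PT, PU, PV, PX, QR, QT, QU, QV, QW, RS, RT, RU, RV, RX, ST, SU, SV, SW, TW, TX, UW, UX, VW, VX, WX
  2-simplices (18): PQT, PQU, PST, PSV, PUX, PVX, QRU, QRV, QTW, QVW, RST, RSU, RTX, RVX, SUW, SVW, TWX, UWX

Hence C_0 ≅ Z^9, C_1 ≅ Z^27, C_2 ≅ Z^18.

Boundary ∂_1: C_1 → C_0 maps an edge to its endpoints' difference, ∂[p,q] = q − p. For instance
  ∂RU = U − R.
As a 9×27 matrix over Z this has rank 8, with invariant factors (1,1,1,1,1,1,1,1).

The boundary map ∂_2: C_2 → C_1 maps a triangle to the signed sum of its edges. For instance
  ∂PQU = QU − PU + PQ,
  ∂RTX = TX − RX + RT.
The resulting 27×18 matrix has rank 17, and its Smith normal form has invariant factors (1,1,1,1,1,1,1,1,1,1,1,1,1,1,1,1,1).

From H_k ≅ ker(∂_k) / im(∂_{k+1}) we obtain:

  H_2: rank ker ∂_2 − rank ∂_3 = (18 − 17) − 0 = 1, and there is no ∂_3, so H_2 ≅ Z.

H_2 = Z.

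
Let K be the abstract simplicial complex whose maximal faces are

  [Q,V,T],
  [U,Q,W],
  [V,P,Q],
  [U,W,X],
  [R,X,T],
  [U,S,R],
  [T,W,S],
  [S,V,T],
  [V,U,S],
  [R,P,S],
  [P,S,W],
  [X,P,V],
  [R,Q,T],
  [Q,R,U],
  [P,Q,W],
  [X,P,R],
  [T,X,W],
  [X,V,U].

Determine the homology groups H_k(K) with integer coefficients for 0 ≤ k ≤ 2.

K has 9 vertices, 27 edges, 18 triangles.
rank ∂_0 = 0, rank ∂_1 = 8 ⇒ b_0 = 9 − 0 − 8 = 1; all invariant factors of ∂_1 are 1 so no torsion. So H_0 ≅ Z.
rank ∂_1 = 8, rank ∂_2 = 17 ⇒ b_1 = 27 − 8 − 17 = 2; all invariant factors of ∂_2 are 1 so no torsion. So H_1 ≅ Z^2.
rank ∂_2 = 17, rank ∂_3 = 0 ⇒ b_2 = 18 − 17 − 0 = 1. So H_2 ≅ Z.

H_0 ≅ Z,  H_1 ≅ Z^2,  H_2 ≅ Z.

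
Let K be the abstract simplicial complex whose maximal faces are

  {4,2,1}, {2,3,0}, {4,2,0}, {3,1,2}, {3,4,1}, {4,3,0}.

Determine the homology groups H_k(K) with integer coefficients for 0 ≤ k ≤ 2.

H_0 = Z,  H_1 = 0,  H_2 = Z.

Fix the vertex order 0 < 1 < 2 < 3 < 4 and write every simplex with vertices in increasing order. Then dim K = 2 and the simplices of K are:

  0-simplices (5): [0], [1], [2], [3], [4]
  1-simplices (9): [0,2], [0,3], [0,4], [1,2], [1,3], [1,4], [2,3], [2,4], [3,4]
  2-simplices (6): [0,2,3], [0,2,4], [0,3,4], [1,2,3], [1,2,4], [1,3,4]

giving chain groups C_0 ≅ Z^5, C_1 ≅ Z^9, C_2 ≅ Z^6.

The boundary map ∂_1: C_1 → C_0 is given by ∂[p,q] = [q] − [p]. For instance
  ∂[3,4] = [4] − [3].
As a 5×9 matrix over Z this has rank 4, with invariant factors (1,1,1,1).

The boundary map ∂_2: C_2 → C_1 acts by ∂[p,q,r] = [q,r] − [p,r] + [p,q]. For instance
  ∂[0,2,4] = [2,4] − [0,4] + [0,2],
  ∂[0,3,4] = [3,4] − [0,4] + [0,3].
The 9×6 boundary matrix has rank 5 and Smith normal form diag(1,1,1,1,1).

Computing H_k = (kernel of ∂_k) / (image of ∂_{k+1}):

  H_0: rank C_0 − rank ∂_1 = 5 − 4 = 1, and the invariant factors of ∂_1 are all 1, so H_0 ≅ Z.
  H_1: rank ker ∂_1 − rank ∂_2 = (9 − 4) − 5 = 0, and the invariant factors of ∂_2 are all 1, so H_1 ≅ 0.
  H_2: rank ker ∂_2 − rank ∂_3 = (6 − 5) − 0 = 1, and there is no ∂_3, so H_2 ≅ Z.

(K is a triangulation of the 2-sphere S^2.)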